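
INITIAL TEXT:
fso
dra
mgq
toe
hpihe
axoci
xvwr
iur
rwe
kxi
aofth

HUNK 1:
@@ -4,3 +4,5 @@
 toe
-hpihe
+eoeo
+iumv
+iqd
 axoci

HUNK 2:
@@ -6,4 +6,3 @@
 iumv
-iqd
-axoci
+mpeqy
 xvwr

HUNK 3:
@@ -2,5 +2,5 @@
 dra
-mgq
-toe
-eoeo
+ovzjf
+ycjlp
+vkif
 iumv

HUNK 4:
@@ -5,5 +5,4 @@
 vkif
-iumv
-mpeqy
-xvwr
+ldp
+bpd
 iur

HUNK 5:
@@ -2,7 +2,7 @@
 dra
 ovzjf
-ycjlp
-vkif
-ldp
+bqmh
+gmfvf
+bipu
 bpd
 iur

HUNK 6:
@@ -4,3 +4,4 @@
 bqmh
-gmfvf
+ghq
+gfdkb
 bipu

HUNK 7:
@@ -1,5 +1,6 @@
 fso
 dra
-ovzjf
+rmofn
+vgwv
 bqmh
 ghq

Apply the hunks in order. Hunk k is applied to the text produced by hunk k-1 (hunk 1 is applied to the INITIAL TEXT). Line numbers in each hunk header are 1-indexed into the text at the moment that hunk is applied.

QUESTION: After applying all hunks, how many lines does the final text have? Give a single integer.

Answer: 13

Derivation:
Hunk 1: at line 4 remove [hpihe] add [eoeo,iumv,iqd] -> 13 lines: fso dra mgq toe eoeo iumv iqd axoci xvwr iur rwe kxi aofth
Hunk 2: at line 6 remove [iqd,axoci] add [mpeqy] -> 12 lines: fso dra mgq toe eoeo iumv mpeqy xvwr iur rwe kxi aofth
Hunk 3: at line 2 remove [mgq,toe,eoeo] add [ovzjf,ycjlp,vkif] -> 12 lines: fso dra ovzjf ycjlp vkif iumv mpeqy xvwr iur rwe kxi aofth
Hunk 4: at line 5 remove [iumv,mpeqy,xvwr] add [ldp,bpd] -> 11 lines: fso dra ovzjf ycjlp vkif ldp bpd iur rwe kxi aofth
Hunk 5: at line 2 remove [ycjlp,vkif,ldp] add [bqmh,gmfvf,bipu] -> 11 lines: fso dra ovzjf bqmh gmfvf bipu bpd iur rwe kxi aofth
Hunk 6: at line 4 remove [gmfvf] add [ghq,gfdkb] -> 12 lines: fso dra ovzjf bqmh ghq gfdkb bipu bpd iur rwe kxi aofth
Hunk 7: at line 1 remove [ovzjf] add [rmofn,vgwv] -> 13 lines: fso dra rmofn vgwv bqmh ghq gfdkb bipu bpd iur rwe kxi aofth
Final line count: 13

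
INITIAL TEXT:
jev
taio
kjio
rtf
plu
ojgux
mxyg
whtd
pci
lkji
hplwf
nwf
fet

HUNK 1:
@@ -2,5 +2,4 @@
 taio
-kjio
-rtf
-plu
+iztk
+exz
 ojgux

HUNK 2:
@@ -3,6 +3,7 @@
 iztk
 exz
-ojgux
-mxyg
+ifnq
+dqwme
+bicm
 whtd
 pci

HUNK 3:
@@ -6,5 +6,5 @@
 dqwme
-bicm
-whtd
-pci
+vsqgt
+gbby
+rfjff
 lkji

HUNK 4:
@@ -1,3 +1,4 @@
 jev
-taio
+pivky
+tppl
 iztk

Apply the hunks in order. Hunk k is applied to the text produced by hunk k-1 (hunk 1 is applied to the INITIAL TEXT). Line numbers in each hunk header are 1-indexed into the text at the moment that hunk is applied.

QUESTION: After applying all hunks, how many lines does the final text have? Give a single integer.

Answer: 14

Derivation:
Hunk 1: at line 2 remove [kjio,rtf,plu] add [iztk,exz] -> 12 lines: jev taio iztk exz ojgux mxyg whtd pci lkji hplwf nwf fet
Hunk 2: at line 3 remove [ojgux,mxyg] add [ifnq,dqwme,bicm] -> 13 lines: jev taio iztk exz ifnq dqwme bicm whtd pci lkji hplwf nwf fet
Hunk 3: at line 6 remove [bicm,whtd,pci] add [vsqgt,gbby,rfjff] -> 13 lines: jev taio iztk exz ifnq dqwme vsqgt gbby rfjff lkji hplwf nwf fet
Hunk 4: at line 1 remove [taio] add [pivky,tppl] -> 14 lines: jev pivky tppl iztk exz ifnq dqwme vsqgt gbby rfjff lkji hplwf nwf fet
Final line count: 14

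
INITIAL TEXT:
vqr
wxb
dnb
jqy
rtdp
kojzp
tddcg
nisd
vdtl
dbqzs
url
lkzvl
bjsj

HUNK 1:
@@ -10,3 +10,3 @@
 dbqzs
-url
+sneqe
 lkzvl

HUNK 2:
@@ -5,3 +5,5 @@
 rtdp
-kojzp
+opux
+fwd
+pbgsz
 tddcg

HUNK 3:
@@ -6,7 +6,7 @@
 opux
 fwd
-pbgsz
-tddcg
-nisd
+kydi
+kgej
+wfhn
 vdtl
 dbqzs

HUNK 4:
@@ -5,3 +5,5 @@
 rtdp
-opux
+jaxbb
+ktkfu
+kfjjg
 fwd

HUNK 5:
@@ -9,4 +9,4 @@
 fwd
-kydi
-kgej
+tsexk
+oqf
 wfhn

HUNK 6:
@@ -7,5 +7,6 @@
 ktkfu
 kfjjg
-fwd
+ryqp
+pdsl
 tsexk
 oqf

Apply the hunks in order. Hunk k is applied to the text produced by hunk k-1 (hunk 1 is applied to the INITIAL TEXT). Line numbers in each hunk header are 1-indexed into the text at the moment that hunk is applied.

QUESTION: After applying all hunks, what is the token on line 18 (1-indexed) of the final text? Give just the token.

Hunk 1: at line 10 remove [url] add [sneqe] -> 13 lines: vqr wxb dnb jqy rtdp kojzp tddcg nisd vdtl dbqzs sneqe lkzvl bjsj
Hunk 2: at line 5 remove [kojzp] add [opux,fwd,pbgsz] -> 15 lines: vqr wxb dnb jqy rtdp opux fwd pbgsz tddcg nisd vdtl dbqzs sneqe lkzvl bjsj
Hunk 3: at line 6 remove [pbgsz,tddcg,nisd] add [kydi,kgej,wfhn] -> 15 lines: vqr wxb dnb jqy rtdp opux fwd kydi kgej wfhn vdtl dbqzs sneqe lkzvl bjsj
Hunk 4: at line 5 remove [opux] add [jaxbb,ktkfu,kfjjg] -> 17 lines: vqr wxb dnb jqy rtdp jaxbb ktkfu kfjjg fwd kydi kgej wfhn vdtl dbqzs sneqe lkzvl bjsj
Hunk 5: at line 9 remove [kydi,kgej] add [tsexk,oqf] -> 17 lines: vqr wxb dnb jqy rtdp jaxbb ktkfu kfjjg fwd tsexk oqf wfhn vdtl dbqzs sneqe lkzvl bjsj
Hunk 6: at line 7 remove [fwd] add [ryqp,pdsl] -> 18 lines: vqr wxb dnb jqy rtdp jaxbb ktkfu kfjjg ryqp pdsl tsexk oqf wfhn vdtl dbqzs sneqe lkzvl bjsj
Final line 18: bjsj

Answer: bjsj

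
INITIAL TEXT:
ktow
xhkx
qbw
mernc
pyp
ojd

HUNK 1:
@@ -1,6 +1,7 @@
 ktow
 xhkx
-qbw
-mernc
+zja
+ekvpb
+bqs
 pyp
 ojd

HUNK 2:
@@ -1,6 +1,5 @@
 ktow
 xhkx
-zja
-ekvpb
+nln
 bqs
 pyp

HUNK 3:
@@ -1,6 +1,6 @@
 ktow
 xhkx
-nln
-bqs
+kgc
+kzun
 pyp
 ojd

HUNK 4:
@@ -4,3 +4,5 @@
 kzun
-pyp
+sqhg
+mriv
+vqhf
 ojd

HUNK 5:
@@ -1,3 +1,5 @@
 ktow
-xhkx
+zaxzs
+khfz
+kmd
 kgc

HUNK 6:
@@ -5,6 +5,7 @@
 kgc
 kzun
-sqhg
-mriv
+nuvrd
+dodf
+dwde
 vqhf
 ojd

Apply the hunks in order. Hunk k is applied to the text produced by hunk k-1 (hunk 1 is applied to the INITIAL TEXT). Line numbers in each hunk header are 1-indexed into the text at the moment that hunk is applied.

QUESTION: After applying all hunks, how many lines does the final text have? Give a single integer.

Hunk 1: at line 1 remove [qbw,mernc] add [zja,ekvpb,bqs] -> 7 lines: ktow xhkx zja ekvpb bqs pyp ojd
Hunk 2: at line 1 remove [zja,ekvpb] add [nln] -> 6 lines: ktow xhkx nln bqs pyp ojd
Hunk 3: at line 1 remove [nln,bqs] add [kgc,kzun] -> 6 lines: ktow xhkx kgc kzun pyp ojd
Hunk 4: at line 4 remove [pyp] add [sqhg,mriv,vqhf] -> 8 lines: ktow xhkx kgc kzun sqhg mriv vqhf ojd
Hunk 5: at line 1 remove [xhkx] add [zaxzs,khfz,kmd] -> 10 lines: ktow zaxzs khfz kmd kgc kzun sqhg mriv vqhf ojd
Hunk 6: at line 5 remove [sqhg,mriv] add [nuvrd,dodf,dwde] -> 11 lines: ktow zaxzs khfz kmd kgc kzun nuvrd dodf dwde vqhf ojd
Final line count: 11

Answer: 11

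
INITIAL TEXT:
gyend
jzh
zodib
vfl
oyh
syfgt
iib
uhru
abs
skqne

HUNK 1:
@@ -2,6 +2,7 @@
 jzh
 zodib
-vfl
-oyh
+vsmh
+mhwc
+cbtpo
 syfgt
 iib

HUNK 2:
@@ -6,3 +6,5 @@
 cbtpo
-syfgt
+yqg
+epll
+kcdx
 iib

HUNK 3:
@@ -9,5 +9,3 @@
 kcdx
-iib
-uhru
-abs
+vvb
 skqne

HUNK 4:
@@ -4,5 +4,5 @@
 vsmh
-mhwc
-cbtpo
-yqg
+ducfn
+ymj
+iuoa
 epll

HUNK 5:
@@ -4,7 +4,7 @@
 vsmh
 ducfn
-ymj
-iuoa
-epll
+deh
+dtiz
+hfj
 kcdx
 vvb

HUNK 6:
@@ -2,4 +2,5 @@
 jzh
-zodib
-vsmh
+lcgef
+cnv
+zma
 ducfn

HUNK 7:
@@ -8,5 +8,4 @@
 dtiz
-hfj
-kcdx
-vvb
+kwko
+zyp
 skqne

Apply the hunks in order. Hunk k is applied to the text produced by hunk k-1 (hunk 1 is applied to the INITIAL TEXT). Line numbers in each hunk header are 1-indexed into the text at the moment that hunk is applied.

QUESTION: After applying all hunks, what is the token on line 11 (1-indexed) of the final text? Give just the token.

Answer: skqne

Derivation:
Hunk 1: at line 2 remove [vfl,oyh] add [vsmh,mhwc,cbtpo] -> 11 lines: gyend jzh zodib vsmh mhwc cbtpo syfgt iib uhru abs skqne
Hunk 2: at line 6 remove [syfgt] add [yqg,epll,kcdx] -> 13 lines: gyend jzh zodib vsmh mhwc cbtpo yqg epll kcdx iib uhru abs skqne
Hunk 3: at line 9 remove [iib,uhru,abs] add [vvb] -> 11 lines: gyend jzh zodib vsmh mhwc cbtpo yqg epll kcdx vvb skqne
Hunk 4: at line 4 remove [mhwc,cbtpo,yqg] add [ducfn,ymj,iuoa] -> 11 lines: gyend jzh zodib vsmh ducfn ymj iuoa epll kcdx vvb skqne
Hunk 5: at line 4 remove [ymj,iuoa,epll] add [deh,dtiz,hfj] -> 11 lines: gyend jzh zodib vsmh ducfn deh dtiz hfj kcdx vvb skqne
Hunk 6: at line 2 remove [zodib,vsmh] add [lcgef,cnv,zma] -> 12 lines: gyend jzh lcgef cnv zma ducfn deh dtiz hfj kcdx vvb skqne
Hunk 7: at line 8 remove [hfj,kcdx,vvb] add [kwko,zyp] -> 11 lines: gyend jzh lcgef cnv zma ducfn deh dtiz kwko zyp skqne
Final line 11: skqne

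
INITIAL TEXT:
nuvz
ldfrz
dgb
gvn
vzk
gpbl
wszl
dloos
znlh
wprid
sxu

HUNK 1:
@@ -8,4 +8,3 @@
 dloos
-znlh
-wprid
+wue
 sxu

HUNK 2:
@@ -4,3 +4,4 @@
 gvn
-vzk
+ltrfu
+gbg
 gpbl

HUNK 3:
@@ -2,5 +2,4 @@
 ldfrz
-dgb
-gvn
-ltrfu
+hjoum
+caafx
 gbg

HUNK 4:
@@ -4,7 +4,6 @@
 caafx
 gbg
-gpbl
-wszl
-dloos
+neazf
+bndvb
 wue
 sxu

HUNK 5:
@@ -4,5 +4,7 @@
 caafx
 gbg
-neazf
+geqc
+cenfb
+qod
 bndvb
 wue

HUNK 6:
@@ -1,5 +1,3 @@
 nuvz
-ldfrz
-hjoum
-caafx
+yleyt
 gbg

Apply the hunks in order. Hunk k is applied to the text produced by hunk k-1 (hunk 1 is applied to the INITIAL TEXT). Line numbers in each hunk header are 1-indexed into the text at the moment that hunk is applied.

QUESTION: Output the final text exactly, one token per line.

Hunk 1: at line 8 remove [znlh,wprid] add [wue] -> 10 lines: nuvz ldfrz dgb gvn vzk gpbl wszl dloos wue sxu
Hunk 2: at line 4 remove [vzk] add [ltrfu,gbg] -> 11 lines: nuvz ldfrz dgb gvn ltrfu gbg gpbl wszl dloos wue sxu
Hunk 3: at line 2 remove [dgb,gvn,ltrfu] add [hjoum,caafx] -> 10 lines: nuvz ldfrz hjoum caafx gbg gpbl wszl dloos wue sxu
Hunk 4: at line 4 remove [gpbl,wszl,dloos] add [neazf,bndvb] -> 9 lines: nuvz ldfrz hjoum caafx gbg neazf bndvb wue sxu
Hunk 5: at line 4 remove [neazf] add [geqc,cenfb,qod] -> 11 lines: nuvz ldfrz hjoum caafx gbg geqc cenfb qod bndvb wue sxu
Hunk 6: at line 1 remove [ldfrz,hjoum,caafx] add [yleyt] -> 9 lines: nuvz yleyt gbg geqc cenfb qod bndvb wue sxu

Answer: nuvz
yleyt
gbg
geqc
cenfb
qod
bndvb
wue
sxu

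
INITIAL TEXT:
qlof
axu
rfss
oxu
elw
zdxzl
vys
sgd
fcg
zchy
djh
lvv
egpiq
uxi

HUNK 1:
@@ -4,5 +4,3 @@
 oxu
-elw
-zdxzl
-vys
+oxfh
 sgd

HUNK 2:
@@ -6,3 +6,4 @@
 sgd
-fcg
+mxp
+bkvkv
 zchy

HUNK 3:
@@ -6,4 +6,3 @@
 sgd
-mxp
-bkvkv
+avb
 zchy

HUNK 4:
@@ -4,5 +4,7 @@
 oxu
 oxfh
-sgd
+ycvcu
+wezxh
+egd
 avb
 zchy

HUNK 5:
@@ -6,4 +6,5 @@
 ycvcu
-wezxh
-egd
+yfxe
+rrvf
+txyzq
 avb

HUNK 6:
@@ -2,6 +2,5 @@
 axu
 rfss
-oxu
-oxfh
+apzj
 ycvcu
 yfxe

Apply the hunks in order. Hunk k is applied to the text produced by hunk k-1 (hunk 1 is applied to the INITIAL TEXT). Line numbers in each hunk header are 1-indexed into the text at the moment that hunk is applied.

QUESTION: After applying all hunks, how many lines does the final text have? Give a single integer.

Answer: 14

Derivation:
Hunk 1: at line 4 remove [elw,zdxzl,vys] add [oxfh] -> 12 lines: qlof axu rfss oxu oxfh sgd fcg zchy djh lvv egpiq uxi
Hunk 2: at line 6 remove [fcg] add [mxp,bkvkv] -> 13 lines: qlof axu rfss oxu oxfh sgd mxp bkvkv zchy djh lvv egpiq uxi
Hunk 3: at line 6 remove [mxp,bkvkv] add [avb] -> 12 lines: qlof axu rfss oxu oxfh sgd avb zchy djh lvv egpiq uxi
Hunk 4: at line 4 remove [sgd] add [ycvcu,wezxh,egd] -> 14 lines: qlof axu rfss oxu oxfh ycvcu wezxh egd avb zchy djh lvv egpiq uxi
Hunk 5: at line 6 remove [wezxh,egd] add [yfxe,rrvf,txyzq] -> 15 lines: qlof axu rfss oxu oxfh ycvcu yfxe rrvf txyzq avb zchy djh lvv egpiq uxi
Hunk 6: at line 2 remove [oxu,oxfh] add [apzj] -> 14 lines: qlof axu rfss apzj ycvcu yfxe rrvf txyzq avb zchy djh lvv egpiq uxi
Final line count: 14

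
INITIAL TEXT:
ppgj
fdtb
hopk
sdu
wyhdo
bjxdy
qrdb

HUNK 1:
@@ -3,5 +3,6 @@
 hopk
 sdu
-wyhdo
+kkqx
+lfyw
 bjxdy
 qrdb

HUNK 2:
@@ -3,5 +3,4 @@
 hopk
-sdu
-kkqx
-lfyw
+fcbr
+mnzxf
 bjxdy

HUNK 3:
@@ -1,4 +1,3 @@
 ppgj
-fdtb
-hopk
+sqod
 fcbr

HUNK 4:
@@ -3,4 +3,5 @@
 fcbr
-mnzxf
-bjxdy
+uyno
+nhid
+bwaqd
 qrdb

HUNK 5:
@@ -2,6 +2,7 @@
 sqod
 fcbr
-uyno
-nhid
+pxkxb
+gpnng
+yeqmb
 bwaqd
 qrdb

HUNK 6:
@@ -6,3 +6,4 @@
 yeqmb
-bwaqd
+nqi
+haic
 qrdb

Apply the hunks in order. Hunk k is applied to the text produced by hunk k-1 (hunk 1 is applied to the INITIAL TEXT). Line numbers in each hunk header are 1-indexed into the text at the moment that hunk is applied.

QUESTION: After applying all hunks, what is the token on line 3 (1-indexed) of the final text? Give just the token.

Hunk 1: at line 3 remove [wyhdo] add [kkqx,lfyw] -> 8 lines: ppgj fdtb hopk sdu kkqx lfyw bjxdy qrdb
Hunk 2: at line 3 remove [sdu,kkqx,lfyw] add [fcbr,mnzxf] -> 7 lines: ppgj fdtb hopk fcbr mnzxf bjxdy qrdb
Hunk 3: at line 1 remove [fdtb,hopk] add [sqod] -> 6 lines: ppgj sqod fcbr mnzxf bjxdy qrdb
Hunk 4: at line 3 remove [mnzxf,bjxdy] add [uyno,nhid,bwaqd] -> 7 lines: ppgj sqod fcbr uyno nhid bwaqd qrdb
Hunk 5: at line 2 remove [uyno,nhid] add [pxkxb,gpnng,yeqmb] -> 8 lines: ppgj sqod fcbr pxkxb gpnng yeqmb bwaqd qrdb
Hunk 6: at line 6 remove [bwaqd] add [nqi,haic] -> 9 lines: ppgj sqod fcbr pxkxb gpnng yeqmb nqi haic qrdb
Final line 3: fcbr

Answer: fcbr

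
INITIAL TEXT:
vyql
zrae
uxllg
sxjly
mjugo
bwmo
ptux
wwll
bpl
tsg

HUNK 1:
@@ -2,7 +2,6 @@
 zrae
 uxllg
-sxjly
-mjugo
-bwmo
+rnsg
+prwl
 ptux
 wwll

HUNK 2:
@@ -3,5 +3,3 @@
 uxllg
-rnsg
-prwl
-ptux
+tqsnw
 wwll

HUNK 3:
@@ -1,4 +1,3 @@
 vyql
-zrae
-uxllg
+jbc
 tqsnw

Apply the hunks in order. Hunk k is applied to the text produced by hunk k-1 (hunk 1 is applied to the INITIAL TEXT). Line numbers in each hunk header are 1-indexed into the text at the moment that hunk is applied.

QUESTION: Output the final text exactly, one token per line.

Hunk 1: at line 2 remove [sxjly,mjugo,bwmo] add [rnsg,prwl] -> 9 lines: vyql zrae uxllg rnsg prwl ptux wwll bpl tsg
Hunk 2: at line 3 remove [rnsg,prwl,ptux] add [tqsnw] -> 7 lines: vyql zrae uxllg tqsnw wwll bpl tsg
Hunk 3: at line 1 remove [zrae,uxllg] add [jbc] -> 6 lines: vyql jbc tqsnw wwll bpl tsg

Answer: vyql
jbc
tqsnw
wwll
bpl
tsg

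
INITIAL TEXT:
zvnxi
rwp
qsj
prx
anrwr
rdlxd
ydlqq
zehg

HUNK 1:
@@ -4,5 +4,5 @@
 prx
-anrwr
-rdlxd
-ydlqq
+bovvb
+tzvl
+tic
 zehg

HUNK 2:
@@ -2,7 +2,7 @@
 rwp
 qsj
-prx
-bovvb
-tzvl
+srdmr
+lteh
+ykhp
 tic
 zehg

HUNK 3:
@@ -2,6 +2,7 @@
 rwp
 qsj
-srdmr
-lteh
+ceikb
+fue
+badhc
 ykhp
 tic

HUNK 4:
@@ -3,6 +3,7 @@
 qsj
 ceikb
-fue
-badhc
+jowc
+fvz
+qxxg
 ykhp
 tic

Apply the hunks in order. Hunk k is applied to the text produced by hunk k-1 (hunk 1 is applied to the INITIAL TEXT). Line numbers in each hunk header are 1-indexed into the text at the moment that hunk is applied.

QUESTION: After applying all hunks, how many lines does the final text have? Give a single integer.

Hunk 1: at line 4 remove [anrwr,rdlxd,ydlqq] add [bovvb,tzvl,tic] -> 8 lines: zvnxi rwp qsj prx bovvb tzvl tic zehg
Hunk 2: at line 2 remove [prx,bovvb,tzvl] add [srdmr,lteh,ykhp] -> 8 lines: zvnxi rwp qsj srdmr lteh ykhp tic zehg
Hunk 3: at line 2 remove [srdmr,lteh] add [ceikb,fue,badhc] -> 9 lines: zvnxi rwp qsj ceikb fue badhc ykhp tic zehg
Hunk 4: at line 3 remove [fue,badhc] add [jowc,fvz,qxxg] -> 10 lines: zvnxi rwp qsj ceikb jowc fvz qxxg ykhp tic zehg
Final line count: 10

Answer: 10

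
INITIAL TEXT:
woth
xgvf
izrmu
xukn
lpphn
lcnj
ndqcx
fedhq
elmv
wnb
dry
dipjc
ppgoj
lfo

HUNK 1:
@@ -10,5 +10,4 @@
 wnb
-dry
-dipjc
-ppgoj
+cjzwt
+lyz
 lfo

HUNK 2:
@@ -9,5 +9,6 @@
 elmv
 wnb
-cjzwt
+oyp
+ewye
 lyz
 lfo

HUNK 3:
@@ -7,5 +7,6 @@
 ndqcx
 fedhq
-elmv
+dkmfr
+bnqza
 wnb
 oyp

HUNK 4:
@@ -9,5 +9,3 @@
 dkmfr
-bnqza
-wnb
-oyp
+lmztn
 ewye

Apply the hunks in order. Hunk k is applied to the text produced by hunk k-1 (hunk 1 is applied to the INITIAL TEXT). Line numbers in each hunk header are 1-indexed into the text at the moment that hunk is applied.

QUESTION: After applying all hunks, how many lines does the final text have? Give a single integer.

Hunk 1: at line 10 remove [dry,dipjc,ppgoj] add [cjzwt,lyz] -> 13 lines: woth xgvf izrmu xukn lpphn lcnj ndqcx fedhq elmv wnb cjzwt lyz lfo
Hunk 2: at line 9 remove [cjzwt] add [oyp,ewye] -> 14 lines: woth xgvf izrmu xukn lpphn lcnj ndqcx fedhq elmv wnb oyp ewye lyz lfo
Hunk 3: at line 7 remove [elmv] add [dkmfr,bnqza] -> 15 lines: woth xgvf izrmu xukn lpphn lcnj ndqcx fedhq dkmfr bnqza wnb oyp ewye lyz lfo
Hunk 4: at line 9 remove [bnqza,wnb,oyp] add [lmztn] -> 13 lines: woth xgvf izrmu xukn lpphn lcnj ndqcx fedhq dkmfr lmztn ewye lyz lfo
Final line count: 13

Answer: 13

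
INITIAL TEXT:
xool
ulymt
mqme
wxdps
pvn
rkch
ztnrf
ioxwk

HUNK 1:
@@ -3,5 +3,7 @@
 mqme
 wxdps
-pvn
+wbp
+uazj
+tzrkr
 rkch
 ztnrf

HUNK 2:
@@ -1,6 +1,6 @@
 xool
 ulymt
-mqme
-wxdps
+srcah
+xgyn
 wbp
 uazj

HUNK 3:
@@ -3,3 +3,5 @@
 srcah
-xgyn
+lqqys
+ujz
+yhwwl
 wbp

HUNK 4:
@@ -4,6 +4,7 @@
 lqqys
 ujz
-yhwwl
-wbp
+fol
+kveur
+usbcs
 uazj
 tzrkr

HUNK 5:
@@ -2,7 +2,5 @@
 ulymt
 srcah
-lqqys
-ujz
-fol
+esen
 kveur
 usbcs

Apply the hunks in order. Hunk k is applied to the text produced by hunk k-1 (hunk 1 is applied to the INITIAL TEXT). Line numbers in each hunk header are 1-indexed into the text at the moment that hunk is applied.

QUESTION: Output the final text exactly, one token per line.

Answer: xool
ulymt
srcah
esen
kveur
usbcs
uazj
tzrkr
rkch
ztnrf
ioxwk

Derivation:
Hunk 1: at line 3 remove [pvn] add [wbp,uazj,tzrkr] -> 10 lines: xool ulymt mqme wxdps wbp uazj tzrkr rkch ztnrf ioxwk
Hunk 2: at line 1 remove [mqme,wxdps] add [srcah,xgyn] -> 10 lines: xool ulymt srcah xgyn wbp uazj tzrkr rkch ztnrf ioxwk
Hunk 3: at line 3 remove [xgyn] add [lqqys,ujz,yhwwl] -> 12 lines: xool ulymt srcah lqqys ujz yhwwl wbp uazj tzrkr rkch ztnrf ioxwk
Hunk 4: at line 4 remove [yhwwl,wbp] add [fol,kveur,usbcs] -> 13 lines: xool ulymt srcah lqqys ujz fol kveur usbcs uazj tzrkr rkch ztnrf ioxwk
Hunk 5: at line 2 remove [lqqys,ujz,fol] add [esen] -> 11 lines: xool ulymt srcah esen kveur usbcs uazj tzrkr rkch ztnrf ioxwk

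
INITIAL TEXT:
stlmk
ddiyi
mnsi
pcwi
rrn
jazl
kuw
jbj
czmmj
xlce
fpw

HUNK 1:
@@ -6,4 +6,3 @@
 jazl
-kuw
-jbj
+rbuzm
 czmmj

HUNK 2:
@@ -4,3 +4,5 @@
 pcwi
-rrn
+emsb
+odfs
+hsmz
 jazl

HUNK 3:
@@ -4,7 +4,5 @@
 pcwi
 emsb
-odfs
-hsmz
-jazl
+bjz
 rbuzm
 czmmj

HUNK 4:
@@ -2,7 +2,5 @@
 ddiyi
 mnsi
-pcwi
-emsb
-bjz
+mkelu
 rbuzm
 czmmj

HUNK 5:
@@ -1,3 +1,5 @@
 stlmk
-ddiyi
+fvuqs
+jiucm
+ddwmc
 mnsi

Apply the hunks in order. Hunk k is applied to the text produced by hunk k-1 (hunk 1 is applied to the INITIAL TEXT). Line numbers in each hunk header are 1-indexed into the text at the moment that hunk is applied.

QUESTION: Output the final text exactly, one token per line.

Hunk 1: at line 6 remove [kuw,jbj] add [rbuzm] -> 10 lines: stlmk ddiyi mnsi pcwi rrn jazl rbuzm czmmj xlce fpw
Hunk 2: at line 4 remove [rrn] add [emsb,odfs,hsmz] -> 12 lines: stlmk ddiyi mnsi pcwi emsb odfs hsmz jazl rbuzm czmmj xlce fpw
Hunk 3: at line 4 remove [odfs,hsmz,jazl] add [bjz] -> 10 lines: stlmk ddiyi mnsi pcwi emsb bjz rbuzm czmmj xlce fpw
Hunk 4: at line 2 remove [pcwi,emsb,bjz] add [mkelu] -> 8 lines: stlmk ddiyi mnsi mkelu rbuzm czmmj xlce fpw
Hunk 5: at line 1 remove [ddiyi] add [fvuqs,jiucm,ddwmc] -> 10 lines: stlmk fvuqs jiucm ddwmc mnsi mkelu rbuzm czmmj xlce fpw

Answer: stlmk
fvuqs
jiucm
ddwmc
mnsi
mkelu
rbuzm
czmmj
xlce
fpw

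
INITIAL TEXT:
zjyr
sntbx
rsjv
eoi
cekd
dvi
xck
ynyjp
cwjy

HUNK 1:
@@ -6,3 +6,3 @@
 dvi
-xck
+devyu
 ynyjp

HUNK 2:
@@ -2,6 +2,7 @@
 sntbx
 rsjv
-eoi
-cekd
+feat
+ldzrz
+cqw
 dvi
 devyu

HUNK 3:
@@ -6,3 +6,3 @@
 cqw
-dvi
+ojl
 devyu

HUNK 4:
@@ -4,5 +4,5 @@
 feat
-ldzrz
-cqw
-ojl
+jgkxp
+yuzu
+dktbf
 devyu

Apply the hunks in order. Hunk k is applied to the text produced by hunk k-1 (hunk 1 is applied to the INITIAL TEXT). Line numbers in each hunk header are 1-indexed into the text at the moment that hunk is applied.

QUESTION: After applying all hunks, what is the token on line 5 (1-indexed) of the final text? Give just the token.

Answer: jgkxp

Derivation:
Hunk 1: at line 6 remove [xck] add [devyu] -> 9 lines: zjyr sntbx rsjv eoi cekd dvi devyu ynyjp cwjy
Hunk 2: at line 2 remove [eoi,cekd] add [feat,ldzrz,cqw] -> 10 lines: zjyr sntbx rsjv feat ldzrz cqw dvi devyu ynyjp cwjy
Hunk 3: at line 6 remove [dvi] add [ojl] -> 10 lines: zjyr sntbx rsjv feat ldzrz cqw ojl devyu ynyjp cwjy
Hunk 4: at line 4 remove [ldzrz,cqw,ojl] add [jgkxp,yuzu,dktbf] -> 10 lines: zjyr sntbx rsjv feat jgkxp yuzu dktbf devyu ynyjp cwjy
Final line 5: jgkxp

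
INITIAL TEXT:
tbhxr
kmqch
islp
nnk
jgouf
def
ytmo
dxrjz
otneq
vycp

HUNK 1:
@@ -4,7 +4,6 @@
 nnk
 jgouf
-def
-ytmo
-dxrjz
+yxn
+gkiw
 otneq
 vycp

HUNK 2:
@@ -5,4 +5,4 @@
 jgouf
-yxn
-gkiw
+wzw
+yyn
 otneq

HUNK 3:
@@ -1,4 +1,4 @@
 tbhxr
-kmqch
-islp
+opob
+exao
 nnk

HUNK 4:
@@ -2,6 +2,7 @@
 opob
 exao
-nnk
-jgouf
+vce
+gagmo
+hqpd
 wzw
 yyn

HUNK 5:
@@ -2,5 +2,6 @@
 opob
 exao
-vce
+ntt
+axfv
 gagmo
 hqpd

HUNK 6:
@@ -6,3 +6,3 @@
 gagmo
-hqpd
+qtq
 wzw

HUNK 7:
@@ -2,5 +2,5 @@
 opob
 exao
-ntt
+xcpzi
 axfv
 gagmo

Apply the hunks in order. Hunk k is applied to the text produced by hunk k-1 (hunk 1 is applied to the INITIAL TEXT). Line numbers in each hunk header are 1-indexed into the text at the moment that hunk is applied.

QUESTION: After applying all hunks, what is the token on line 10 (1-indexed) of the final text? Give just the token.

Answer: otneq

Derivation:
Hunk 1: at line 4 remove [def,ytmo,dxrjz] add [yxn,gkiw] -> 9 lines: tbhxr kmqch islp nnk jgouf yxn gkiw otneq vycp
Hunk 2: at line 5 remove [yxn,gkiw] add [wzw,yyn] -> 9 lines: tbhxr kmqch islp nnk jgouf wzw yyn otneq vycp
Hunk 3: at line 1 remove [kmqch,islp] add [opob,exao] -> 9 lines: tbhxr opob exao nnk jgouf wzw yyn otneq vycp
Hunk 4: at line 2 remove [nnk,jgouf] add [vce,gagmo,hqpd] -> 10 lines: tbhxr opob exao vce gagmo hqpd wzw yyn otneq vycp
Hunk 5: at line 2 remove [vce] add [ntt,axfv] -> 11 lines: tbhxr opob exao ntt axfv gagmo hqpd wzw yyn otneq vycp
Hunk 6: at line 6 remove [hqpd] add [qtq] -> 11 lines: tbhxr opob exao ntt axfv gagmo qtq wzw yyn otneq vycp
Hunk 7: at line 2 remove [ntt] add [xcpzi] -> 11 lines: tbhxr opob exao xcpzi axfv gagmo qtq wzw yyn otneq vycp
Final line 10: otneq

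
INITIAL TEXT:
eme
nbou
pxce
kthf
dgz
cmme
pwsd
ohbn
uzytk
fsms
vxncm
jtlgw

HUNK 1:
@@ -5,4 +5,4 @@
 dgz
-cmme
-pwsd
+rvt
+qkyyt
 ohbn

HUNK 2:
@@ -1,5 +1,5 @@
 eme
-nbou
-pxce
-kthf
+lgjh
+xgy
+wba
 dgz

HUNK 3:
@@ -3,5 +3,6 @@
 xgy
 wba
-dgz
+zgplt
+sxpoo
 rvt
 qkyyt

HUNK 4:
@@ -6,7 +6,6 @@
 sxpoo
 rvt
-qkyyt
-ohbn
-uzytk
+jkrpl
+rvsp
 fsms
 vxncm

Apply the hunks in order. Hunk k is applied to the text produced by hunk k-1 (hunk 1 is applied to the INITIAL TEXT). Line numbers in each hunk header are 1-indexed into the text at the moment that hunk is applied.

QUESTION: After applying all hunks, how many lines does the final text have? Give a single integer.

Hunk 1: at line 5 remove [cmme,pwsd] add [rvt,qkyyt] -> 12 lines: eme nbou pxce kthf dgz rvt qkyyt ohbn uzytk fsms vxncm jtlgw
Hunk 2: at line 1 remove [nbou,pxce,kthf] add [lgjh,xgy,wba] -> 12 lines: eme lgjh xgy wba dgz rvt qkyyt ohbn uzytk fsms vxncm jtlgw
Hunk 3: at line 3 remove [dgz] add [zgplt,sxpoo] -> 13 lines: eme lgjh xgy wba zgplt sxpoo rvt qkyyt ohbn uzytk fsms vxncm jtlgw
Hunk 4: at line 6 remove [qkyyt,ohbn,uzytk] add [jkrpl,rvsp] -> 12 lines: eme lgjh xgy wba zgplt sxpoo rvt jkrpl rvsp fsms vxncm jtlgw
Final line count: 12

Answer: 12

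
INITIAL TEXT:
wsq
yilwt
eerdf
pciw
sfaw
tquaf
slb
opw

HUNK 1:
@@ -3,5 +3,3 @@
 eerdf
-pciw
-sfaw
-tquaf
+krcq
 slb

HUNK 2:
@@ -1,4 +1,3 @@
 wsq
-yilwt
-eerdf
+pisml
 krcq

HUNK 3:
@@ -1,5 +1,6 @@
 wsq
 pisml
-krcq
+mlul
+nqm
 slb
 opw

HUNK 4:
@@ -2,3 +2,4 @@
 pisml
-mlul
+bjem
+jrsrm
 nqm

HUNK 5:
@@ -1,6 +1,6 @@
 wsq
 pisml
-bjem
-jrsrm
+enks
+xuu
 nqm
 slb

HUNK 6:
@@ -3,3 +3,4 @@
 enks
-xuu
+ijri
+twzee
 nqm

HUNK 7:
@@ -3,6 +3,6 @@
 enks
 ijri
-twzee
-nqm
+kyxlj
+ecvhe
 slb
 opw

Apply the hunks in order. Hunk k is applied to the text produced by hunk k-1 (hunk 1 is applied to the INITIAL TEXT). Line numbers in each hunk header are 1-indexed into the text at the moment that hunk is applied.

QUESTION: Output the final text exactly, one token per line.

Hunk 1: at line 3 remove [pciw,sfaw,tquaf] add [krcq] -> 6 lines: wsq yilwt eerdf krcq slb opw
Hunk 2: at line 1 remove [yilwt,eerdf] add [pisml] -> 5 lines: wsq pisml krcq slb opw
Hunk 3: at line 1 remove [krcq] add [mlul,nqm] -> 6 lines: wsq pisml mlul nqm slb opw
Hunk 4: at line 2 remove [mlul] add [bjem,jrsrm] -> 7 lines: wsq pisml bjem jrsrm nqm slb opw
Hunk 5: at line 1 remove [bjem,jrsrm] add [enks,xuu] -> 7 lines: wsq pisml enks xuu nqm slb opw
Hunk 6: at line 3 remove [xuu] add [ijri,twzee] -> 8 lines: wsq pisml enks ijri twzee nqm slb opw
Hunk 7: at line 3 remove [twzee,nqm] add [kyxlj,ecvhe] -> 8 lines: wsq pisml enks ijri kyxlj ecvhe slb opw

Answer: wsq
pisml
enks
ijri
kyxlj
ecvhe
slb
opw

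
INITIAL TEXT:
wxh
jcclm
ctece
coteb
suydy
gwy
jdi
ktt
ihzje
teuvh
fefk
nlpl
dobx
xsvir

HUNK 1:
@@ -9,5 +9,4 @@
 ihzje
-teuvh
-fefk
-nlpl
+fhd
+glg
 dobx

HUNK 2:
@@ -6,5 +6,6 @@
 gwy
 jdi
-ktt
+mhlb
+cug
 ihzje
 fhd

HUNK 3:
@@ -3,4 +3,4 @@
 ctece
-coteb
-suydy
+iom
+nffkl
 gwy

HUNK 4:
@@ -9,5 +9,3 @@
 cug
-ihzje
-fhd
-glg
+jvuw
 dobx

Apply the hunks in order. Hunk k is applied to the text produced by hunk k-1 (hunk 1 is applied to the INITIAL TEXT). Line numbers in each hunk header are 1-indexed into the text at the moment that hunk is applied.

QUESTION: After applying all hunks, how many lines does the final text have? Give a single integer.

Hunk 1: at line 9 remove [teuvh,fefk,nlpl] add [fhd,glg] -> 13 lines: wxh jcclm ctece coteb suydy gwy jdi ktt ihzje fhd glg dobx xsvir
Hunk 2: at line 6 remove [ktt] add [mhlb,cug] -> 14 lines: wxh jcclm ctece coteb suydy gwy jdi mhlb cug ihzje fhd glg dobx xsvir
Hunk 3: at line 3 remove [coteb,suydy] add [iom,nffkl] -> 14 lines: wxh jcclm ctece iom nffkl gwy jdi mhlb cug ihzje fhd glg dobx xsvir
Hunk 4: at line 9 remove [ihzje,fhd,glg] add [jvuw] -> 12 lines: wxh jcclm ctece iom nffkl gwy jdi mhlb cug jvuw dobx xsvir
Final line count: 12

Answer: 12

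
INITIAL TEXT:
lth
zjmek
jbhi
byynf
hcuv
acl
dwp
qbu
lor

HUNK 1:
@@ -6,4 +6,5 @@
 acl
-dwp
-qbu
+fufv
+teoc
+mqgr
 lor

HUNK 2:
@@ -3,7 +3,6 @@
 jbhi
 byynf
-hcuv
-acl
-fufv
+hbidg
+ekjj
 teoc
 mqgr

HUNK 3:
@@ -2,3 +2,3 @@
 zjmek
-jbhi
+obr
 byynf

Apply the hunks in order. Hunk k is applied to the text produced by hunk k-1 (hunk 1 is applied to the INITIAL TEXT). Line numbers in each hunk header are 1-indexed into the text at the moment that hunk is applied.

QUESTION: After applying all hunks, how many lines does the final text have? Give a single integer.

Answer: 9

Derivation:
Hunk 1: at line 6 remove [dwp,qbu] add [fufv,teoc,mqgr] -> 10 lines: lth zjmek jbhi byynf hcuv acl fufv teoc mqgr lor
Hunk 2: at line 3 remove [hcuv,acl,fufv] add [hbidg,ekjj] -> 9 lines: lth zjmek jbhi byynf hbidg ekjj teoc mqgr lor
Hunk 3: at line 2 remove [jbhi] add [obr] -> 9 lines: lth zjmek obr byynf hbidg ekjj teoc mqgr lor
Final line count: 9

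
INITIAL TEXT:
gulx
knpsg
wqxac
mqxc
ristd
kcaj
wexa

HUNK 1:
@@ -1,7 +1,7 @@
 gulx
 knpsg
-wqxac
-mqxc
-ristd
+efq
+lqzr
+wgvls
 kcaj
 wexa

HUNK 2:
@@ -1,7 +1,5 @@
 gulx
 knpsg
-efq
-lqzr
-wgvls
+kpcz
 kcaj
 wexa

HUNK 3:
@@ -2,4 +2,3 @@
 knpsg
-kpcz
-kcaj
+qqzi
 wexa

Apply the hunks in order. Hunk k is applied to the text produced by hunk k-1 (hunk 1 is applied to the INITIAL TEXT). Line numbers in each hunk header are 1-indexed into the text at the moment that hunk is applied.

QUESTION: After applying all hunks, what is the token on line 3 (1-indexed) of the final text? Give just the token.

Answer: qqzi

Derivation:
Hunk 1: at line 1 remove [wqxac,mqxc,ristd] add [efq,lqzr,wgvls] -> 7 lines: gulx knpsg efq lqzr wgvls kcaj wexa
Hunk 2: at line 1 remove [efq,lqzr,wgvls] add [kpcz] -> 5 lines: gulx knpsg kpcz kcaj wexa
Hunk 3: at line 2 remove [kpcz,kcaj] add [qqzi] -> 4 lines: gulx knpsg qqzi wexa
Final line 3: qqzi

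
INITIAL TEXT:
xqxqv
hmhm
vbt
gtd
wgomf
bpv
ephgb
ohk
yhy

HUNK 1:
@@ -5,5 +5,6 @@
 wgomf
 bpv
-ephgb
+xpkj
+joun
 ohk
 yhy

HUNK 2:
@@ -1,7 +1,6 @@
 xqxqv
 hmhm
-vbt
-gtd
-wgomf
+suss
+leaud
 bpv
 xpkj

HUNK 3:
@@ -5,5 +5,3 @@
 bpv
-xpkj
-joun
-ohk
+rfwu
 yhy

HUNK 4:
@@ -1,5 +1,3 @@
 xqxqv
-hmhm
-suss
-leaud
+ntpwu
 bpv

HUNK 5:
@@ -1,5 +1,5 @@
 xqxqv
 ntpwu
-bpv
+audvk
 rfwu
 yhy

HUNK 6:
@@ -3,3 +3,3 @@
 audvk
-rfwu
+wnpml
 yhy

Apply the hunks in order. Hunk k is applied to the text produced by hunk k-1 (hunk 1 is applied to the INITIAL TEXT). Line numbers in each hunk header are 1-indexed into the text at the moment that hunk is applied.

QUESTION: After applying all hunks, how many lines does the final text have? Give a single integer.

Answer: 5

Derivation:
Hunk 1: at line 5 remove [ephgb] add [xpkj,joun] -> 10 lines: xqxqv hmhm vbt gtd wgomf bpv xpkj joun ohk yhy
Hunk 2: at line 1 remove [vbt,gtd,wgomf] add [suss,leaud] -> 9 lines: xqxqv hmhm suss leaud bpv xpkj joun ohk yhy
Hunk 3: at line 5 remove [xpkj,joun,ohk] add [rfwu] -> 7 lines: xqxqv hmhm suss leaud bpv rfwu yhy
Hunk 4: at line 1 remove [hmhm,suss,leaud] add [ntpwu] -> 5 lines: xqxqv ntpwu bpv rfwu yhy
Hunk 5: at line 1 remove [bpv] add [audvk] -> 5 lines: xqxqv ntpwu audvk rfwu yhy
Hunk 6: at line 3 remove [rfwu] add [wnpml] -> 5 lines: xqxqv ntpwu audvk wnpml yhy
Final line count: 5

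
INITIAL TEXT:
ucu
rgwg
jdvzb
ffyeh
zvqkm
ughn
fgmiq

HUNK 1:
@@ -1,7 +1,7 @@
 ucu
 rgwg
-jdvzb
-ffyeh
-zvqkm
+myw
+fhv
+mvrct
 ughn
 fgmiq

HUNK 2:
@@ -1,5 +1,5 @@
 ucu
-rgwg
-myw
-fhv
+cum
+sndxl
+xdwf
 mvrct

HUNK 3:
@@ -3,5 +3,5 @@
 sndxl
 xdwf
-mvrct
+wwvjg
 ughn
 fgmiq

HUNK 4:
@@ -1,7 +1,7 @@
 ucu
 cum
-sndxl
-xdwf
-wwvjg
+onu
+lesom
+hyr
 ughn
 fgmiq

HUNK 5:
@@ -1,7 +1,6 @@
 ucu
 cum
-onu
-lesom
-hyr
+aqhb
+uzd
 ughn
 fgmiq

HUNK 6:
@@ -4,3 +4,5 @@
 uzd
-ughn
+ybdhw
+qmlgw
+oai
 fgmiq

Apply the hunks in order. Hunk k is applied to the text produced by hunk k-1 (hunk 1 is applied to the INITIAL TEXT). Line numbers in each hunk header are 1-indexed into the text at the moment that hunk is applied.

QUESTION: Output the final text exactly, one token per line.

Hunk 1: at line 1 remove [jdvzb,ffyeh,zvqkm] add [myw,fhv,mvrct] -> 7 lines: ucu rgwg myw fhv mvrct ughn fgmiq
Hunk 2: at line 1 remove [rgwg,myw,fhv] add [cum,sndxl,xdwf] -> 7 lines: ucu cum sndxl xdwf mvrct ughn fgmiq
Hunk 3: at line 3 remove [mvrct] add [wwvjg] -> 7 lines: ucu cum sndxl xdwf wwvjg ughn fgmiq
Hunk 4: at line 1 remove [sndxl,xdwf,wwvjg] add [onu,lesom,hyr] -> 7 lines: ucu cum onu lesom hyr ughn fgmiq
Hunk 5: at line 1 remove [onu,lesom,hyr] add [aqhb,uzd] -> 6 lines: ucu cum aqhb uzd ughn fgmiq
Hunk 6: at line 4 remove [ughn] add [ybdhw,qmlgw,oai] -> 8 lines: ucu cum aqhb uzd ybdhw qmlgw oai fgmiq

Answer: ucu
cum
aqhb
uzd
ybdhw
qmlgw
oai
fgmiq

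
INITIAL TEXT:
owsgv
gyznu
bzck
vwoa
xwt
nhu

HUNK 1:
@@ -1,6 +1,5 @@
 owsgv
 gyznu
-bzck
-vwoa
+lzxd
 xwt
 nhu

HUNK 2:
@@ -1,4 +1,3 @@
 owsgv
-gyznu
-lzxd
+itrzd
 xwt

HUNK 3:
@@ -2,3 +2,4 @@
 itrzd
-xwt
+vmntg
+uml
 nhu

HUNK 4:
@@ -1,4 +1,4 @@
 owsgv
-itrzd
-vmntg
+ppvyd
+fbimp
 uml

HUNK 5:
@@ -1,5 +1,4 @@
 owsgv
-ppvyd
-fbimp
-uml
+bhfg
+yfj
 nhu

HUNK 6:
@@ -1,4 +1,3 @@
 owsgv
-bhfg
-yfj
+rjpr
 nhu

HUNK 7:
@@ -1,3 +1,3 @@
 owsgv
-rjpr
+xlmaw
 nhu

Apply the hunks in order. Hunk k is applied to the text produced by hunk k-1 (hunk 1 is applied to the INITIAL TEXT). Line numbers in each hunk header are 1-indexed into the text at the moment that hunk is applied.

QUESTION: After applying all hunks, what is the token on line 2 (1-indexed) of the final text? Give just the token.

Answer: xlmaw

Derivation:
Hunk 1: at line 1 remove [bzck,vwoa] add [lzxd] -> 5 lines: owsgv gyznu lzxd xwt nhu
Hunk 2: at line 1 remove [gyznu,lzxd] add [itrzd] -> 4 lines: owsgv itrzd xwt nhu
Hunk 3: at line 2 remove [xwt] add [vmntg,uml] -> 5 lines: owsgv itrzd vmntg uml nhu
Hunk 4: at line 1 remove [itrzd,vmntg] add [ppvyd,fbimp] -> 5 lines: owsgv ppvyd fbimp uml nhu
Hunk 5: at line 1 remove [ppvyd,fbimp,uml] add [bhfg,yfj] -> 4 lines: owsgv bhfg yfj nhu
Hunk 6: at line 1 remove [bhfg,yfj] add [rjpr] -> 3 lines: owsgv rjpr nhu
Hunk 7: at line 1 remove [rjpr] add [xlmaw] -> 3 lines: owsgv xlmaw nhu
Final line 2: xlmaw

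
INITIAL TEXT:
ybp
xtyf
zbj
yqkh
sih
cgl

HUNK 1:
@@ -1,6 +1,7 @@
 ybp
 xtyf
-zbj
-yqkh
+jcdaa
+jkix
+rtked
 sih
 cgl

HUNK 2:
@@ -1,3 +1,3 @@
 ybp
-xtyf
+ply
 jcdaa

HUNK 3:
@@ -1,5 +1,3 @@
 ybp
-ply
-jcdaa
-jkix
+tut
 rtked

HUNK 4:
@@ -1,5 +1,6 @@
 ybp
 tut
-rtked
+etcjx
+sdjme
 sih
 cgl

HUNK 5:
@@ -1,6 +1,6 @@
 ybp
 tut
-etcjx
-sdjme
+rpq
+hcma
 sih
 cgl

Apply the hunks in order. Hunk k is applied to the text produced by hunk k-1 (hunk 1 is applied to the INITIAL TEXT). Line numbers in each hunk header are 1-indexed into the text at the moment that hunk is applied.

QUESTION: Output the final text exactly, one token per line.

Answer: ybp
tut
rpq
hcma
sih
cgl

Derivation:
Hunk 1: at line 1 remove [zbj,yqkh] add [jcdaa,jkix,rtked] -> 7 lines: ybp xtyf jcdaa jkix rtked sih cgl
Hunk 2: at line 1 remove [xtyf] add [ply] -> 7 lines: ybp ply jcdaa jkix rtked sih cgl
Hunk 3: at line 1 remove [ply,jcdaa,jkix] add [tut] -> 5 lines: ybp tut rtked sih cgl
Hunk 4: at line 1 remove [rtked] add [etcjx,sdjme] -> 6 lines: ybp tut etcjx sdjme sih cgl
Hunk 5: at line 1 remove [etcjx,sdjme] add [rpq,hcma] -> 6 lines: ybp tut rpq hcma sih cgl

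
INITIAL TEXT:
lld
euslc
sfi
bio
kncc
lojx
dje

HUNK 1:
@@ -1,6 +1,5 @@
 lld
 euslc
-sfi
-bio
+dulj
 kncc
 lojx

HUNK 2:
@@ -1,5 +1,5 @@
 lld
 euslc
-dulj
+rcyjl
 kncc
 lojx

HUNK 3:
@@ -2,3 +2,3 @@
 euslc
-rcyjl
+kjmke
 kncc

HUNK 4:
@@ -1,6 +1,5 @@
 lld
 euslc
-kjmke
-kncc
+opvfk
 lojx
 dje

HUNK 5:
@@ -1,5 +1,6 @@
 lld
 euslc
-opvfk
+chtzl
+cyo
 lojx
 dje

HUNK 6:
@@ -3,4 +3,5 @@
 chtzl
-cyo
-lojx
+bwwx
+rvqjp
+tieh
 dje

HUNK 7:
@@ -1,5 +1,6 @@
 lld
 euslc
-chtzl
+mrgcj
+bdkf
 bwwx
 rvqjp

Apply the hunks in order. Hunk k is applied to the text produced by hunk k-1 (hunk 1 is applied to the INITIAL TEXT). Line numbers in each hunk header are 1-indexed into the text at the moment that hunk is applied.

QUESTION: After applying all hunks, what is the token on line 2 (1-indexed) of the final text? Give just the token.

Answer: euslc

Derivation:
Hunk 1: at line 1 remove [sfi,bio] add [dulj] -> 6 lines: lld euslc dulj kncc lojx dje
Hunk 2: at line 1 remove [dulj] add [rcyjl] -> 6 lines: lld euslc rcyjl kncc lojx dje
Hunk 3: at line 2 remove [rcyjl] add [kjmke] -> 6 lines: lld euslc kjmke kncc lojx dje
Hunk 4: at line 1 remove [kjmke,kncc] add [opvfk] -> 5 lines: lld euslc opvfk lojx dje
Hunk 5: at line 1 remove [opvfk] add [chtzl,cyo] -> 6 lines: lld euslc chtzl cyo lojx dje
Hunk 6: at line 3 remove [cyo,lojx] add [bwwx,rvqjp,tieh] -> 7 lines: lld euslc chtzl bwwx rvqjp tieh dje
Hunk 7: at line 1 remove [chtzl] add [mrgcj,bdkf] -> 8 lines: lld euslc mrgcj bdkf bwwx rvqjp tieh dje
Final line 2: euslc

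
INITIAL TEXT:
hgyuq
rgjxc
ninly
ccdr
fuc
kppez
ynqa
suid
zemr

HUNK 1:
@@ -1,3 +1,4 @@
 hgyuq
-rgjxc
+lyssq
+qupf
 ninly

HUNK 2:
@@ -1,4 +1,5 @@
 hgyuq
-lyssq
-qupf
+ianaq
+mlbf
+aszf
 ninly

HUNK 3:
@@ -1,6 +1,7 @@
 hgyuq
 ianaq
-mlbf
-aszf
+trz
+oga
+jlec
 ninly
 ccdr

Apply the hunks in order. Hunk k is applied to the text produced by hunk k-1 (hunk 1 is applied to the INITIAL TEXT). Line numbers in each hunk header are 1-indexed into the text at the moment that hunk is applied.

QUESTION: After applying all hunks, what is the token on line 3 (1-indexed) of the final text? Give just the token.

Hunk 1: at line 1 remove [rgjxc] add [lyssq,qupf] -> 10 lines: hgyuq lyssq qupf ninly ccdr fuc kppez ynqa suid zemr
Hunk 2: at line 1 remove [lyssq,qupf] add [ianaq,mlbf,aszf] -> 11 lines: hgyuq ianaq mlbf aszf ninly ccdr fuc kppez ynqa suid zemr
Hunk 3: at line 1 remove [mlbf,aszf] add [trz,oga,jlec] -> 12 lines: hgyuq ianaq trz oga jlec ninly ccdr fuc kppez ynqa suid zemr
Final line 3: trz

Answer: trz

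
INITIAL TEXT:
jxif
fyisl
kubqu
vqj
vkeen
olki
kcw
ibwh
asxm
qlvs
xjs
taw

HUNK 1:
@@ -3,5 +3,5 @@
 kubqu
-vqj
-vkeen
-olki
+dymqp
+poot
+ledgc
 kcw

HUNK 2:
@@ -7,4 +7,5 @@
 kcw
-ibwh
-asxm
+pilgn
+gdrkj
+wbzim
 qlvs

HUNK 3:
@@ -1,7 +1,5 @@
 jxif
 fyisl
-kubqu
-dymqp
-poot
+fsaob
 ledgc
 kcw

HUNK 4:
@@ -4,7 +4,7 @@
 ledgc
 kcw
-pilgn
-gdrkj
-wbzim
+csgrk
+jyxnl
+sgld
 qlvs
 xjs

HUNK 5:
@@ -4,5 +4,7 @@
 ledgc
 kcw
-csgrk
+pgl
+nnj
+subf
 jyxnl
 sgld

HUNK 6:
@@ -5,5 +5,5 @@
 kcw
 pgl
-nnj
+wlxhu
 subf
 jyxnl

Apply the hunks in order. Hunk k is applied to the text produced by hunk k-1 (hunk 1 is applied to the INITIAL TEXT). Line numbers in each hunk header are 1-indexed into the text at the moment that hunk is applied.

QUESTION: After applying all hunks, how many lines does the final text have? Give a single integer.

Answer: 13

Derivation:
Hunk 1: at line 3 remove [vqj,vkeen,olki] add [dymqp,poot,ledgc] -> 12 lines: jxif fyisl kubqu dymqp poot ledgc kcw ibwh asxm qlvs xjs taw
Hunk 2: at line 7 remove [ibwh,asxm] add [pilgn,gdrkj,wbzim] -> 13 lines: jxif fyisl kubqu dymqp poot ledgc kcw pilgn gdrkj wbzim qlvs xjs taw
Hunk 3: at line 1 remove [kubqu,dymqp,poot] add [fsaob] -> 11 lines: jxif fyisl fsaob ledgc kcw pilgn gdrkj wbzim qlvs xjs taw
Hunk 4: at line 4 remove [pilgn,gdrkj,wbzim] add [csgrk,jyxnl,sgld] -> 11 lines: jxif fyisl fsaob ledgc kcw csgrk jyxnl sgld qlvs xjs taw
Hunk 5: at line 4 remove [csgrk] add [pgl,nnj,subf] -> 13 lines: jxif fyisl fsaob ledgc kcw pgl nnj subf jyxnl sgld qlvs xjs taw
Hunk 6: at line 5 remove [nnj] add [wlxhu] -> 13 lines: jxif fyisl fsaob ledgc kcw pgl wlxhu subf jyxnl sgld qlvs xjs taw
Final line count: 13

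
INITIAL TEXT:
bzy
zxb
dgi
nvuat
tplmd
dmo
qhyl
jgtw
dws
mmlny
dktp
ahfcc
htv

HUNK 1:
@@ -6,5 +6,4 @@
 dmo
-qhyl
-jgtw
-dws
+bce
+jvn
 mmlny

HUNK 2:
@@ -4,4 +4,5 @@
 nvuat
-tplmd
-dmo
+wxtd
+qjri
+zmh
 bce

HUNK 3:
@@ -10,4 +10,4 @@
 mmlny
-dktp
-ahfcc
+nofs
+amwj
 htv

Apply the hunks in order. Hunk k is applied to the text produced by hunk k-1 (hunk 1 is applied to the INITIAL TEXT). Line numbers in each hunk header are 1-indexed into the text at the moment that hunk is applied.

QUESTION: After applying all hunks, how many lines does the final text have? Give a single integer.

Hunk 1: at line 6 remove [qhyl,jgtw,dws] add [bce,jvn] -> 12 lines: bzy zxb dgi nvuat tplmd dmo bce jvn mmlny dktp ahfcc htv
Hunk 2: at line 4 remove [tplmd,dmo] add [wxtd,qjri,zmh] -> 13 lines: bzy zxb dgi nvuat wxtd qjri zmh bce jvn mmlny dktp ahfcc htv
Hunk 3: at line 10 remove [dktp,ahfcc] add [nofs,amwj] -> 13 lines: bzy zxb dgi nvuat wxtd qjri zmh bce jvn mmlny nofs amwj htv
Final line count: 13

Answer: 13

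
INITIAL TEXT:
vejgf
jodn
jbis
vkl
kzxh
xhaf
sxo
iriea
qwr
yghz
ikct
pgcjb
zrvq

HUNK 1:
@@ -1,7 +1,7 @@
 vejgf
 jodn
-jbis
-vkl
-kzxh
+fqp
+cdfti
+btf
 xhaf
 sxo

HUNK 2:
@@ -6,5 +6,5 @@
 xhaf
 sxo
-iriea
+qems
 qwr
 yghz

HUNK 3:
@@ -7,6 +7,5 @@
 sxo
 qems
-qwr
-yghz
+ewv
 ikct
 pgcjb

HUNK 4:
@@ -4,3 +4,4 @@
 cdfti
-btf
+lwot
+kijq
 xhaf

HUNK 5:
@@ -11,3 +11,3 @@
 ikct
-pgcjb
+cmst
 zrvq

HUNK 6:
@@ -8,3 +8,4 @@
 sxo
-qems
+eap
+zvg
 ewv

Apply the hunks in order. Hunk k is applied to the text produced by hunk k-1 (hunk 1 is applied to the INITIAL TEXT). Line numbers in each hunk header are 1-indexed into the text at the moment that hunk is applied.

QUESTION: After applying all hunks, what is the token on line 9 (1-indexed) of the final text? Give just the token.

Hunk 1: at line 1 remove [jbis,vkl,kzxh] add [fqp,cdfti,btf] -> 13 lines: vejgf jodn fqp cdfti btf xhaf sxo iriea qwr yghz ikct pgcjb zrvq
Hunk 2: at line 6 remove [iriea] add [qems] -> 13 lines: vejgf jodn fqp cdfti btf xhaf sxo qems qwr yghz ikct pgcjb zrvq
Hunk 3: at line 7 remove [qwr,yghz] add [ewv] -> 12 lines: vejgf jodn fqp cdfti btf xhaf sxo qems ewv ikct pgcjb zrvq
Hunk 4: at line 4 remove [btf] add [lwot,kijq] -> 13 lines: vejgf jodn fqp cdfti lwot kijq xhaf sxo qems ewv ikct pgcjb zrvq
Hunk 5: at line 11 remove [pgcjb] add [cmst] -> 13 lines: vejgf jodn fqp cdfti lwot kijq xhaf sxo qems ewv ikct cmst zrvq
Hunk 6: at line 8 remove [qems] add [eap,zvg] -> 14 lines: vejgf jodn fqp cdfti lwot kijq xhaf sxo eap zvg ewv ikct cmst zrvq
Final line 9: eap

Answer: eap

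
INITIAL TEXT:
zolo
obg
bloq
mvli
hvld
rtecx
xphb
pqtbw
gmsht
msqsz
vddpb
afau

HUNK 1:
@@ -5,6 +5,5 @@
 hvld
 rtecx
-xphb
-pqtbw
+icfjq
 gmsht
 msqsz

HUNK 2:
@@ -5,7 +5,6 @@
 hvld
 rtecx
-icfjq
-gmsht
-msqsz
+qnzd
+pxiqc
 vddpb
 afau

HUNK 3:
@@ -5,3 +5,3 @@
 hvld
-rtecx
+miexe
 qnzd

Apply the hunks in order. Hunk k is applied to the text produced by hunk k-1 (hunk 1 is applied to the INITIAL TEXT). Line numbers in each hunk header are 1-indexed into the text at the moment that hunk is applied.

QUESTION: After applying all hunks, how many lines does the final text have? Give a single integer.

Answer: 10

Derivation:
Hunk 1: at line 5 remove [xphb,pqtbw] add [icfjq] -> 11 lines: zolo obg bloq mvli hvld rtecx icfjq gmsht msqsz vddpb afau
Hunk 2: at line 5 remove [icfjq,gmsht,msqsz] add [qnzd,pxiqc] -> 10 lines: zolo obg bloq mvli hvld rtecx qnzd pxiqc vddpb afau
Hunk 3: at line 5 remove [rtecx] add [miexe] -> 10 lines: zolo obg bloq mvli hvld miexe qnzd pxiqc vddpb afau
Final line count: 10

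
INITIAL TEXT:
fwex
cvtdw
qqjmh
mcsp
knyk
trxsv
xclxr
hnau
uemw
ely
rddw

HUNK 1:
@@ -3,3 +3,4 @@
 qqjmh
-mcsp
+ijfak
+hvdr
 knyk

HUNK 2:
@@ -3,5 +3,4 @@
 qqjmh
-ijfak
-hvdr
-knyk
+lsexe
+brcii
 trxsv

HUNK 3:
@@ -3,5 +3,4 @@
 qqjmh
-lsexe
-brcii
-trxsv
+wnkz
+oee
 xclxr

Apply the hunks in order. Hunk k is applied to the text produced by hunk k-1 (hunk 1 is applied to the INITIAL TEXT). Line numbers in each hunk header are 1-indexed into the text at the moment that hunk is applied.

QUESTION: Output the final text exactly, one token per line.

Answer: fwex
cvtdw
qqjmh
wnkz
oee
xclxr
hnau
uemw
ely
rddw

Derivation:
Hunk 1: at line 3 remove [mcsp] add [ijfak,hvdr] -> 12 lines: fwex cvtdw qqjmh ijfak hvdr knyk trxsv xclxr hnau uemw ely rddw
Hunk 2: at line 3 remove [ijfak,hvdr,knyk] add [lsexe,brcii] -> 11 lines: fwex cvtdw qqjmh lsexe brcii trxsv xclxr hnau uemw ely rddw
Hunk 3: at line 3 remove [lsexe,brcii,trxsv] add [wnkz,oee] -> 10 lines: fwex cvtdw qqjmh wnkz oee xclxr hnau uemw ely rddw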